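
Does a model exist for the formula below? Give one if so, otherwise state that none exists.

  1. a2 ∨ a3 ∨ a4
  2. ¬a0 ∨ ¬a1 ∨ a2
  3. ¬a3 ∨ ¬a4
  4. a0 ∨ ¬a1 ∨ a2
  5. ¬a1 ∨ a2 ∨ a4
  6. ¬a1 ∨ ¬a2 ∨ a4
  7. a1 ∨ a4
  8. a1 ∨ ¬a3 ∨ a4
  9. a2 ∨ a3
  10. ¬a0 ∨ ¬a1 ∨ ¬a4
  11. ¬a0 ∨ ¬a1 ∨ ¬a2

Set a0 = False.
Set a1 = False.
  then (a1 ∨ a4) forces a4 = True.
  then (¬a3 ∨ ¬a4) forces a3 = False.
  then (a2 ∨ a3) forces a2 = True.
All clauses satisfied.

a0 = False, a1 = False, a2 = True, a3 = False, a4 = True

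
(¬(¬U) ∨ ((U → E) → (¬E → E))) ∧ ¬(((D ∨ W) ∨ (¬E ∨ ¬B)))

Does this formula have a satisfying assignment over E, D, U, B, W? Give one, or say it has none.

E=T, D=F, U=T, B=T, W=F

  ¬(¬U) ∨ ((U → E) → (¬E → E)) = True
    ¬(¬U) = True
      ¬U = False
    (U → E) → (¬E → E) = True
      U → E = True
      ¬E → E = True
        ¬E = False
  ¬(((D ∨ W) ∨ (¬E ∨ ¬B))) = True
    (D ∨ W) ∨ (¬E ∨ ¬B) = False
      D ∨ W = False
      ¬E ∨ ¬B = False
        ¬E = False
        ¬B = False
Both conjuncts True, so the formula holds.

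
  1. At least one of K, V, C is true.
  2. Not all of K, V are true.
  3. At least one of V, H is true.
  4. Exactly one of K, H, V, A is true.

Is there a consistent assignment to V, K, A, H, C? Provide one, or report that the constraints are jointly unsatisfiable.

V = True, K = False, A = False, H = False, C = True

  (1) {K, V, C}: 2 true — at least one ✓
  (2) {K, V}: 1/2 true — not all ✓
  (3) {V, H}: 1 true — at least one ✓
  (4) {K, H, V, A}: 1 true — exactly one ✓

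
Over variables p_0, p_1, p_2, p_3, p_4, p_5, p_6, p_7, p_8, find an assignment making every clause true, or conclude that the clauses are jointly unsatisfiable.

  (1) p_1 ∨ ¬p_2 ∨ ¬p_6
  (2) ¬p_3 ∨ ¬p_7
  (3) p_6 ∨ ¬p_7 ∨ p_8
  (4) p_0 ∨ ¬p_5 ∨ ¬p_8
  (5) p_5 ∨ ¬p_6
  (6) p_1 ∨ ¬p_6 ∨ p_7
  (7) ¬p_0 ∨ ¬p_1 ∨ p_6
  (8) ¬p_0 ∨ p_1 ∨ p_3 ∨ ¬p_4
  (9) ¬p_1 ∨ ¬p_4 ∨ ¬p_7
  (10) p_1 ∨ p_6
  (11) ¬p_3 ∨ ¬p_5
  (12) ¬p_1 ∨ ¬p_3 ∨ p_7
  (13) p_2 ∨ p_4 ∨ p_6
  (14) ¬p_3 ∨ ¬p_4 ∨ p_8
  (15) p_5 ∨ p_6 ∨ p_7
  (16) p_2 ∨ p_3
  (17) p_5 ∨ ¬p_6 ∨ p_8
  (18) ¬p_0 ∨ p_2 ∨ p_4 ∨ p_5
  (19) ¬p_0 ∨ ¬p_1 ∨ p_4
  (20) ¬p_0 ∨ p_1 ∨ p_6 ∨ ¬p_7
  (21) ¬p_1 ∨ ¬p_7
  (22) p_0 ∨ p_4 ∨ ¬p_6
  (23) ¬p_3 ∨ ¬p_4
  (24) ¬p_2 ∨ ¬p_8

p_0 = False; p_1 = True; p_2 = True; p_3 = False; p_4 = True; p_5 = True; p_6 = True; p_7 = False; p_8 = False

Set p_0 = False.
Set p_1 = True.
  then (¬p_1 ∨ ¬p_7) forces p_7 = False.
  then (¬p_1 ∨ ¬p_3 ∨ p_7) forces p_3 = False.
  then (p_2 ∨ p_3) forces p_2 = True.
  then (¬p_2 ∨ ¬p_8) forces p_8 = False.
Set p_4 = True.
Set p_5 = True.
Set p_6 = True.
All clauses satisfied.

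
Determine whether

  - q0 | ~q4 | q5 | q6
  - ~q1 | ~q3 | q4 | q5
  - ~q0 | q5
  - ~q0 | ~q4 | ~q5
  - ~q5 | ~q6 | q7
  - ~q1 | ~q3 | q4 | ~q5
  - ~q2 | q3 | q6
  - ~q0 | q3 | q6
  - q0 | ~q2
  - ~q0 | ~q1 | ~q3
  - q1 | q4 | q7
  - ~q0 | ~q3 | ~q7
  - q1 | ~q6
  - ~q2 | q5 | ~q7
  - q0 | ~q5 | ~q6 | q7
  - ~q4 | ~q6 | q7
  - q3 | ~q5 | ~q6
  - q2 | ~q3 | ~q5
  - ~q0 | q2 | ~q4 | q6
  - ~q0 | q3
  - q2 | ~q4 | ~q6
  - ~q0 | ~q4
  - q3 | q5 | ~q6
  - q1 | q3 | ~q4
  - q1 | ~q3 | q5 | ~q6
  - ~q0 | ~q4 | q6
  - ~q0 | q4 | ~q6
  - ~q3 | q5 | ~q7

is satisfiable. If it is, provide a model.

Set q0 = False.
  then (q0 | ~q2) forces q2 = False.
Set q1 = False.
  then (q1 | ~q6) forces q6 = False.
Set q3 = False.
  then (q1 | q3 | ~q4) forces q4 = False.
  then (q1 | q4 | q7) forces q7 = True.
Set q5 = True.
All clauses satisfied.

q0 = False, q1 = False, q2 = False, q3 = False, q4 = False, q5 = True, q6 = False, q7 = True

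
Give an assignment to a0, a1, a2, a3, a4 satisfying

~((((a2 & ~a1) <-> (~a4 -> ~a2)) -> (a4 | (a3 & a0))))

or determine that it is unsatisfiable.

a0=F, a1=T, a2=T, a3=T, a4=F

  ~((((a2 & ~a1) <-> (~a4 -> ~a2)) -> (a4 | (a3 & a0)))) = True
    ((a2 & ~a1) <-> (~a4 -> ~a2)) -> (a4 | (a3 & a0)) = False
      (a2 & ~a1) <-> (~a4 -> ~a2) = True
        a2 & ~a1 = False
          ~a1 = False
        ~a4 -> ~a2 = False
          ~a4 = True
          ~a2 = False
      a4 | (a3 & a0) = False
        a3 & a0 = False
The formula evaluates to True.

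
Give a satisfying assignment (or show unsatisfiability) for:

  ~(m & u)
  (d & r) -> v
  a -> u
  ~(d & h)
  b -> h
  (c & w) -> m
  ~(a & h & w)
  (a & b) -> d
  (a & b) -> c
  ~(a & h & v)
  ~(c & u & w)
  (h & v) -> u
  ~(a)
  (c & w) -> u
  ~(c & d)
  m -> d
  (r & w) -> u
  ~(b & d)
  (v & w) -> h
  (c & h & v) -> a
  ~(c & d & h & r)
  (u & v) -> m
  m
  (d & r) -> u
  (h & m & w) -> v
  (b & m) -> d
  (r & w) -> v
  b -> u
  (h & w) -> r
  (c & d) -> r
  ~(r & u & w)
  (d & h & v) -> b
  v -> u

Unit clause (~a) forces a = False.
Unit clause (m) forces m = True.
In (d | ~m) only d is left, so d = True.
In (~c | ~d) only ~c is left, so c = False.
In (~m | ~u) only ~u is left, so u = False.
In (~d | ~h) only ~h is left, so h = False.
In (~b | h) only ~b is left, so b = False.
In (~d | ~r | u) only ~r is left, so r = False.
In (u | ~v) only ~v is left, so v = False.
Set w = False.
All clauses satisfied.

u = False; w = False; v = False; h = False; m = True; r = False; c = False; a = False; b = False; d = True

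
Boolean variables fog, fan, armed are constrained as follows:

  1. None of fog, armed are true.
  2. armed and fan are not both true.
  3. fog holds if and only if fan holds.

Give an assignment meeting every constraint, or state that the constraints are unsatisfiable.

fog = False, fan = False, armed = False

  (1) {fog, armed}: 0 true — none ✓
  (2) armed=F, fan=F — not both ✓
  (3) fog=F, fan=F — same ✓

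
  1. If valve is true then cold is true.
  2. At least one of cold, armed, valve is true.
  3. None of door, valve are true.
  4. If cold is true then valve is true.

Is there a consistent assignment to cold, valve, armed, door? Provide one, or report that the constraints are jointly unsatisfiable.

cold = False, valve = False, armed = True, door = False

  (1) valve=F ⇒ cold: vacuous ✓
  (2) {cold, armed, valve}: 1 true — at least one ✓
  (3) {door, valve}: 0 true — none ✓
  (4) cold=F ⇒ valve: vacuous ✓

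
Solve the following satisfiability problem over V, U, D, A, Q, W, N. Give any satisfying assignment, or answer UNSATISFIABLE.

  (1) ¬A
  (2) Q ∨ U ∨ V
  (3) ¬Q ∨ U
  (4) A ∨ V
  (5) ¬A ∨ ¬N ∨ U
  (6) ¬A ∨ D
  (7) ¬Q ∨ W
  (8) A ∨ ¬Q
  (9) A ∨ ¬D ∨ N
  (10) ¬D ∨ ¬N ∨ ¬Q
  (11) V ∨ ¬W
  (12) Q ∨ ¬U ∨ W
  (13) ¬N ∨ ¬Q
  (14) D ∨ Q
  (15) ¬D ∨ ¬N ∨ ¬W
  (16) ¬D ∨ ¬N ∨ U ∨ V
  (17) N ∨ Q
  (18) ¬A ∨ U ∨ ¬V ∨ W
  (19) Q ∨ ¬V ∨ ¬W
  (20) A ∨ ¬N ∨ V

Unit clause (¬A) forces A = False.
In (A ∨ V) only V is left, so V = True.
In (A ∨ ¬Q) only ¬Q is left, so Q = False.
In (D ∨ Q) only D is left, so D = True.
In (N ∨ Q) only N is left, so N = True.
In (Q ∨ ¬V ∨ ¬W) only ¬W is left, so W = False.
In (Q ∨ ¬U ∨ W) only ¬U is left, so U = False.
All clauses satisfied.

V = True, U = False, D = True, A = False, Q = False, W = False, N = True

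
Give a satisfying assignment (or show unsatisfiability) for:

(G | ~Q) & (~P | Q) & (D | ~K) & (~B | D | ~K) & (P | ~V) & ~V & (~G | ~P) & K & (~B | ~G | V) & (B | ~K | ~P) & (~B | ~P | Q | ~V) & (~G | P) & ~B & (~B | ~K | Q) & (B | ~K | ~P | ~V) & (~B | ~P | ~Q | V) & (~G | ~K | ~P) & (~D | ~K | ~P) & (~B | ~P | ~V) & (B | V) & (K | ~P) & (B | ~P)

Unsatisfiable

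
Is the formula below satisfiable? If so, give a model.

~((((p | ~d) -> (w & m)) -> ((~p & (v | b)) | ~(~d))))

b = False, v = True, p = True, d = False, w = True, m = True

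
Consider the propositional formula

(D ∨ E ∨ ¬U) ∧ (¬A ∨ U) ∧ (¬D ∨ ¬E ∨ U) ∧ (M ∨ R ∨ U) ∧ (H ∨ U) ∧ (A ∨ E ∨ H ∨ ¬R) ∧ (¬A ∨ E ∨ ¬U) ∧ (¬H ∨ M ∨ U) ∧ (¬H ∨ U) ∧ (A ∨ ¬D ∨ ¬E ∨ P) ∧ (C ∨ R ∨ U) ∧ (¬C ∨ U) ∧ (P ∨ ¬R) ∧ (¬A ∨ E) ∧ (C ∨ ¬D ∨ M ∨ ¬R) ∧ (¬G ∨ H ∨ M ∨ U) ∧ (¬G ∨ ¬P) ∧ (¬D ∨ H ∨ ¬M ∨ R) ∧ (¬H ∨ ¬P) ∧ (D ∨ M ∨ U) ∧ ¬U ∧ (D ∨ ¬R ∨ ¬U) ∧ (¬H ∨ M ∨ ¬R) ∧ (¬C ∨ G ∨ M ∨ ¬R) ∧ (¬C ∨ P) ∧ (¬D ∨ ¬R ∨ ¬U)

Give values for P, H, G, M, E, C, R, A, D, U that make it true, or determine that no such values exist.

Unsatisfiable — no assignment works.

Case H = True:
  (¬H ∨ U) forces U = True.
  Clause (¬U) is falsified — contradiction.
Case H = False:
  (H ∨ U) forces U = True.
  Clause (¬U) is falsified — contradiction.
Both cases fail, so the formula is unsatisfiable.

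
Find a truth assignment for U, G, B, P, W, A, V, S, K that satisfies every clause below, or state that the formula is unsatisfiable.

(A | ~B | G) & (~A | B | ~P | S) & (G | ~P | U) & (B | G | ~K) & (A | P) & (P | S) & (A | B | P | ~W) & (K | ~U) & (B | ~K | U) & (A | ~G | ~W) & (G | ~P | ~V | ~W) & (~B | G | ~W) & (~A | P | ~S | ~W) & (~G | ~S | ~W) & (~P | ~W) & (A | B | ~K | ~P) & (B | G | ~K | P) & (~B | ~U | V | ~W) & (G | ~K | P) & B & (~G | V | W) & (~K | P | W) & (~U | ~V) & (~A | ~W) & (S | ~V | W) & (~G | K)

Unit clause (B) forces B = True.
Set U = False.
Set G = True.
  then (~G | K) forces K = True.
Set P = True.
  then (~P | ~W) forces W = False.
  then (~G | V | W) forces V = True.
  then (S | ~V | W) forces S = True.
Set A = False.
All clauses satisfied.

U: False, G: True, B: True, P: True, W: False, A: False, V: True, S: True, K: True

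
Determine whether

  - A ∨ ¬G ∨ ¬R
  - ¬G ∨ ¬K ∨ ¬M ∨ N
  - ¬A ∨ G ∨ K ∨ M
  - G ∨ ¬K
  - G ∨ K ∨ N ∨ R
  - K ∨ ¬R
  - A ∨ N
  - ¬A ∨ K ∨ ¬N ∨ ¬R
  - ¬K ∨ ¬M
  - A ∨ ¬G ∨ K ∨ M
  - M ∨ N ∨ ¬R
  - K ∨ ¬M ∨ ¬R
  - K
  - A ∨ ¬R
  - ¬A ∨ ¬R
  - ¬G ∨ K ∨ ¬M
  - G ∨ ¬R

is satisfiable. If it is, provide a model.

Unit clause (K) forces K = True.
In (G ∨ ¬K) only G is left, so G = True.
In (¬K ∨ ¬M) only ¬M is left, so M = False.
Set A = True.
  then (¬A ∨ ¬R) forces R = False.
Set N = False.
All clauses satisfied.

A=T, R=F, G=T, M=F, K=T, N=F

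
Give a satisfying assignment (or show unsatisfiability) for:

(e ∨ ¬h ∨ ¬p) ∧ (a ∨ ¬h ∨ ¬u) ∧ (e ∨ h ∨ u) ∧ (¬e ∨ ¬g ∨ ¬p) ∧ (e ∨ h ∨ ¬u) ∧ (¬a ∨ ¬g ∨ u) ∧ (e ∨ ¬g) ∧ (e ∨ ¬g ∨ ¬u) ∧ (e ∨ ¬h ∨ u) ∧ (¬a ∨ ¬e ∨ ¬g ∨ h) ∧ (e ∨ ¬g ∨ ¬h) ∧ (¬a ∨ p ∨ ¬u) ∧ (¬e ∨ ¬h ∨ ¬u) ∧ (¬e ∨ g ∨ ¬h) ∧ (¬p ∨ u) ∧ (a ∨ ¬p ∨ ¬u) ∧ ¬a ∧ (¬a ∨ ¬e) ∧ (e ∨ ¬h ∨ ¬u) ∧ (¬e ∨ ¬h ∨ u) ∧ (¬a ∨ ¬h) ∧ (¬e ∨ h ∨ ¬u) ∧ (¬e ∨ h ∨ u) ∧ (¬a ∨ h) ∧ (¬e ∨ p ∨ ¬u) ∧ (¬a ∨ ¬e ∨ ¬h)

Case h = True:
  (¬a) forces a = False.
  (a ∨ ¬h ∨ ¬u) forces u = False.
  (e ∨ ¬h ∨ u) forces e = True.
  Clause (¬e ∨ ¬h ∨ u) is falsified — contradiction.
Case h = False:
  (¬a) forces a = False.
  If e = True:
    (¬e ∨ h ∨ ¬u) forces u = False.
    clause (¬e ∨ h ∨ u) is falsified.
  If e = False:
    (e ∨ h ∨ u) forces u = True.
    clause (e ∨ h ∨ ¬u) is falsified.
  Every sub-case reaches a contradiction.
Both cases fail, so the formula is unsatisfiable.

Unsatisfiable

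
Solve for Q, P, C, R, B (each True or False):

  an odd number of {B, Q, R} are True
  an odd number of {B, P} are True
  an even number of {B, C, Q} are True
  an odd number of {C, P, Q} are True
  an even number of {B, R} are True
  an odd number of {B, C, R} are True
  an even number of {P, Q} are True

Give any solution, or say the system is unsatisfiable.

Q=T; P=T; C=T; R=F; B=F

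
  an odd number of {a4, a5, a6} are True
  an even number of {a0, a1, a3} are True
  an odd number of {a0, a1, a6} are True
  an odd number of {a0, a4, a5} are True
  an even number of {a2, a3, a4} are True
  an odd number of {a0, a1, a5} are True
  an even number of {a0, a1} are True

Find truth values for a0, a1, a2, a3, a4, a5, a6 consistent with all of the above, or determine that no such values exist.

a0: True; a1: True; a2: True; a3: False; a4: True; a5: True; a6: True

{a4, a5, a6}: 3 true → odd ✓
{a0, a1, a3}: 2 true → even ✓
{a0, a1, a6}: 3 true → odd ✓
{a0, a4, a5}: 3 true → odd ✓
{a2, a3, a4}: 2 true → even ✓
{a0, a1, a5}: 3 true → odd ✓
{a0, a1}: 2 true → even ✓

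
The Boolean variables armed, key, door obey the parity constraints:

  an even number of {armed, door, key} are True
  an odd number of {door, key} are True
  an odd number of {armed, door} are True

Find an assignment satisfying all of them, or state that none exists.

armed: True; key: True; door: False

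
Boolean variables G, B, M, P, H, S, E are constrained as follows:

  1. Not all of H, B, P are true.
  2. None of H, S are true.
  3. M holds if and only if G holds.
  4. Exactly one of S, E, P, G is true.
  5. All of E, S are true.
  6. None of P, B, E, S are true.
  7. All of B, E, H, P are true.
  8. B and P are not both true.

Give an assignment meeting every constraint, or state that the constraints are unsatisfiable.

Unsatisfiable — no assignment works.

Case B = True:
  Constraint (6) is violated (B=T) — contradiction.
Case B = False:
  Constraint (7) is violated (B=F) — contradiction.
Both cases fail — unsatisfiable.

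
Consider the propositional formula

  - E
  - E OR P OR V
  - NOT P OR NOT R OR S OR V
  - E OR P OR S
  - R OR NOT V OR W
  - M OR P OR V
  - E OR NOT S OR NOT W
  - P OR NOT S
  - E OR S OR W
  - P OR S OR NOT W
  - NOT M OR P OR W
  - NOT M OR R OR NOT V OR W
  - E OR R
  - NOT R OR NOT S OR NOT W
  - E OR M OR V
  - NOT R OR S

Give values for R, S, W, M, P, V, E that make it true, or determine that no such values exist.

Unit clause (E) forces E = True.
Set R = False.
Set S = True.
  then (P OR NOT S) forces P = True.
Set W = True.
Set M = True.
Set V = False.
All clauses satisfied.

R = False; S = True; W = True; M = True; P = True; V = False; E = True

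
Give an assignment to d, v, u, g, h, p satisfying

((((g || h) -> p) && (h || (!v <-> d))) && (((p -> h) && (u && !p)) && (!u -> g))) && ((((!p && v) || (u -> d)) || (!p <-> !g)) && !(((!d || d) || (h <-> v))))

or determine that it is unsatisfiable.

The conjunct !(((!d || d) || (h <-> v))) is unsatisfiable on its own:
  d=F, v=F, h=F: evaluates to False.
  d=F, v=F, h=T: evaluates to False.
  d=F, v=T, h=F: evaluates to False.
  d=F, v=T, h=T: evaluates to False.
  d=T, v=F, h=F: evaluates to False.
  d=T, v=F, h=T: evaluates to False.
  d=T, v=T, h=F: evaluates to False.
  d=T, v=T, h=T: evaluates to False.
So the whole conjunction is unsatisfiable.

Unsatisfiable — no assignment works.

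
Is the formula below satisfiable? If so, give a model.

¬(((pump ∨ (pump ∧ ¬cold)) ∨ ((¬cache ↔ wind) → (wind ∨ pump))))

wind = False, cold = False, pump = False, cache = True

  ¬(((pump ∨ (pump ∧ ¬cold)) ∨ ((¬cache ↔ wind) → (wind ∨ pump)))) = True
    (pump ∨ (pump ∧ ¬cold)) ∨ ((¬cache ↔ wind) → (wind ∨ pump)) = False
      pump ∨ (pump ∧ ¬cold) = False
        pump ∧ ¬cold = False
          ¬cold = True
      (¬cache ↔ wind) → (wind ∨ pump) = False
        ¬cache ↔ wind = True
          ¬cache = False
        wind ∨ pump = False
The formula evaluates to True.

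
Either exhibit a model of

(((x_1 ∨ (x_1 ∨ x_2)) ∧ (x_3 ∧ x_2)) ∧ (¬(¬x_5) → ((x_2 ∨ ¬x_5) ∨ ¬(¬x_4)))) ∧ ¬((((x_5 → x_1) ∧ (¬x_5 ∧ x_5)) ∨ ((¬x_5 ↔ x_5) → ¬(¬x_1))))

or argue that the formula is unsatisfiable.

The formula is unsatisfiable.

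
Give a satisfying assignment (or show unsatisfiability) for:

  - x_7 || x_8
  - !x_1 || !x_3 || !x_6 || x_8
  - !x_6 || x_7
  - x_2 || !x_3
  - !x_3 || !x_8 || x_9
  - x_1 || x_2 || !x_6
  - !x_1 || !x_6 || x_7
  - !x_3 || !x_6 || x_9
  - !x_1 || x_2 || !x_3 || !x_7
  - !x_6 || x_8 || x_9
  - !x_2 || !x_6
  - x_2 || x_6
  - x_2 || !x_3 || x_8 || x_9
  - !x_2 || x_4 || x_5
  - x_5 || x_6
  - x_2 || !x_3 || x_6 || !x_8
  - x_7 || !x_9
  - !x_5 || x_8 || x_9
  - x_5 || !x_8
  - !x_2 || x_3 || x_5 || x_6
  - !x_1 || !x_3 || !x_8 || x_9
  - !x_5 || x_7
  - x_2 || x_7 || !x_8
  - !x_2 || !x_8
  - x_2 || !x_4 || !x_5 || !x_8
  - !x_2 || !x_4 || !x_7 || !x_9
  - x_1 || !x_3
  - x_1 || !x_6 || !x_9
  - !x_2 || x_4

Set x_1 = True.
Set x_2 = False.
  then (x_2 || !x_3) forces x_3 = False.
  then (x_2 || x_6) forces x_6 = True.
  then (!x_6 || x_7) forces x_7 = True.
Set x_4 = False.
Set x_5 = True.
Set x_8 = True.
Set x_9 = False.
All clauses satisfied.

x_1 = True; x_2 = False; x_3 = False; x_4 = False; x_5 = True; x_6 = True; x_7 = True; x_8 = True; x_9 = False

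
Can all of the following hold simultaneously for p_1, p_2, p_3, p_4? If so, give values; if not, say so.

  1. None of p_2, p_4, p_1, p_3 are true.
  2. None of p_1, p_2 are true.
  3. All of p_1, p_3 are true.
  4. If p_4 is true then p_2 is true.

The formula is unsatisfiable.

Case p_1 = True:
  Constraint (1) is violated (p_1=T) — contradiction.
Case p_1 = False:
  Constraint (3) is violated (p_1=F) — contradiction.
Both cases fail — unsatisfiable.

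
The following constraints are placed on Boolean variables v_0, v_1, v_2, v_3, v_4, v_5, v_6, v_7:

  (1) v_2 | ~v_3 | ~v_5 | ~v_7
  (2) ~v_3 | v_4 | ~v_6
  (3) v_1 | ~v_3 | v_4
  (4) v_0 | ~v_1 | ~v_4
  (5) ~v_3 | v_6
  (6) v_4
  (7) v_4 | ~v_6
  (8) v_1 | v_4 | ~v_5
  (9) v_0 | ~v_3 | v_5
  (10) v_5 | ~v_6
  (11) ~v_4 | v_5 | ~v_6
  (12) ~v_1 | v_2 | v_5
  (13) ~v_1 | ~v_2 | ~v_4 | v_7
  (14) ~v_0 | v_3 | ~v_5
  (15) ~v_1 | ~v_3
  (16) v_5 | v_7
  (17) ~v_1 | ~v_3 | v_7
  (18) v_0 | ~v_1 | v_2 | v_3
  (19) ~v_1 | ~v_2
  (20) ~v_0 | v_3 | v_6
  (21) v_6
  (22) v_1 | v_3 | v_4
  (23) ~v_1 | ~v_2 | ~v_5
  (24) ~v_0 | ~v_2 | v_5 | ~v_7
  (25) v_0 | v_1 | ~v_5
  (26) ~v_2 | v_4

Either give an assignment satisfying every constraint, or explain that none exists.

Unit clause (v_4) forces v_4 = True.
Unit clause (v_6) forces v_6 = True.
In (v_5 | ~v_6) only v_5 is left, so v_5 = True.
Try v_0 = False:
  (v_0 | ~v_1 | ~v_4) forces v_1 = False.
  clause (v_0 | v_1 | ~v_5) is falsified — backtrack.
So v_0 = True.
  then (~v_0 | v_3 | ~v_5) forces v_3 = True.
  then (~v_1 | ~v_3) forces v_1 = False.
Set v_2 = True.
Set v_7 = False.
All clauses satisfied.

v_0: True, v_1: False, v_2: True, v_3: True, v_4: True, v_5: True, v_6: True, v_7: False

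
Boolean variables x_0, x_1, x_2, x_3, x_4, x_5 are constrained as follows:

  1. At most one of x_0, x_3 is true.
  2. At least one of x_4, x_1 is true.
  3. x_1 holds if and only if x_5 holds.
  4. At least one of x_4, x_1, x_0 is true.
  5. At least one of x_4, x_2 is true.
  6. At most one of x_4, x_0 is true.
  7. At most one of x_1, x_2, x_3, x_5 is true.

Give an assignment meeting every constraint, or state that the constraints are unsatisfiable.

x_0=F; x_1=F; x_2=F; x_3=T; x_4=T; x_5=F

  (1) {x_0, x_3}: 1 true — at most one ✓
  (2) {x_4, x_1}: 1 true — at least one ✓
  (3) x_1=F, x_5=F — same ✓
  (4) {x_4, x_1, x_0}: 1 true — at least one ✓
  (5) {x_4, x_2}: 1 true — at least one ✓
  (6) {x_4, x_0}: 1 true — at most one ✓
  (7) {x_1, x_2, x_3, x_5}: 1 true — at most one ✓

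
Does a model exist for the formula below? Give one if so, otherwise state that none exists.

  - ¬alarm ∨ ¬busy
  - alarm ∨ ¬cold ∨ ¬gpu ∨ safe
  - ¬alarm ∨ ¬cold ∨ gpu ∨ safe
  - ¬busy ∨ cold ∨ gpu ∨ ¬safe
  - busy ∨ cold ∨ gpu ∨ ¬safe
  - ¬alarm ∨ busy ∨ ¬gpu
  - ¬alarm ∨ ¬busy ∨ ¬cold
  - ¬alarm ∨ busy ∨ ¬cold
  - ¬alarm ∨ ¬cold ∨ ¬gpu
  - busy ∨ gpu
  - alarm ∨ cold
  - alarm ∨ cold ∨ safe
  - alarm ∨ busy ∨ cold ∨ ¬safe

cold=T, alarm=F, gpu=F, safe=F, busy=T

Try cold = False:
  (alarm ∨ cold) forces alarm = True.
  (¬alarm ∨ ¬busy) forces busy = False.
  (¬alarm ∨ busy ∨ ¬gpu) forces gpu = False.
  clause (busy ∨ gpu) is falsified — backtrack.
So cold = True.
Try alarm = True:
  (¬alarm ∨ ¬busy) forces busy = False.
  clause (¬alarm ∨ busy ∨ ¬cold) is falsified — backtrack.
So alarm = False.
Set gpu = False.
  then (busy ∨ gpu) forces busy = True.
Set safe = False.
All clauses satisfied.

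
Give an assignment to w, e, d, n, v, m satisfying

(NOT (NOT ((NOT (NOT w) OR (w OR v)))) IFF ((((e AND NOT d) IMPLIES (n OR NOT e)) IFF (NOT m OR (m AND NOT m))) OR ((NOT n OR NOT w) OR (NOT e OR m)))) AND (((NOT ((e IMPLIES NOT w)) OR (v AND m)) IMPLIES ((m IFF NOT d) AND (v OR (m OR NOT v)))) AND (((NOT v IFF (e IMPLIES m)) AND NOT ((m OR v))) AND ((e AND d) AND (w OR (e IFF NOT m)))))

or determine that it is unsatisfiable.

Case m = True: the conjunct NOT ((m OR v)) becomes NOT ((True OR v)) = False.
Case m = False: the formula simplifies to (NOT (NOT ((NOT (NOT w) OR (w OR v)))) IFF (((e AND NOT d) IMPLIES (n OR NOT e)) OR ((NOT n OR NOT w) OR NOT e))) AND ((NOT ((e IMPLIES NOT w)) IMPLIES (d AND (v OR NOT v))) AND (((NOT v IFF NOT e) AND NOT v) AND ((e AND d) AND (w OR e)))).
  d = True: simplifies to NOT (NOT ((NOT (NOT w) OR (w OR v)))) AND ((NOT ((e IMPLIES NOT w)) IMPLIES (v OR NOT v)) AND (((NOT v IFF NOT e) AND NOT v) AND (e AND (w OR e)))).
    v = True: the conjunct NOT v is False.
    v = False: simplifies to NOT (NOT ((NOT (NOT w) OR w))) AND (NOT e AND (e AND (w OR e))).
      e = True: the conjunct NOT e is False.
      e = False: the conjunct e is False.
  d = False: the conjunct d is False.
Both cases fail — unsatisfiable.

Unsatisfiable — no assignment works.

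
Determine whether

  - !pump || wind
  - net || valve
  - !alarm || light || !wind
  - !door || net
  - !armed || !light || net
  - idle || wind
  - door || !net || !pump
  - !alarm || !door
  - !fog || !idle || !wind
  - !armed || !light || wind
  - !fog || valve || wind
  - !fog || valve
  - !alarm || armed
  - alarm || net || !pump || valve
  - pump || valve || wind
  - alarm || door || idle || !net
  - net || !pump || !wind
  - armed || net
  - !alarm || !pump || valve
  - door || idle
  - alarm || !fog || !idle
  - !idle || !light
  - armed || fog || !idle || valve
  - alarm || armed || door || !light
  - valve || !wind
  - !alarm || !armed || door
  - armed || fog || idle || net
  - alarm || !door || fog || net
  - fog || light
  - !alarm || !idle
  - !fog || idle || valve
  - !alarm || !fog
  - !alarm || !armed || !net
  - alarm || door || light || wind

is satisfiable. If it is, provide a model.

wind: True; valve: True; net: True; armed: True; light: True; idle: False; door: True; pump: False; alarm: False; fog: True

Set wind = True.
  then (valve || !wind) forces valve = True.
Set net = True.
Set armed = True.
  then (!alarm || !armed || !net) forces alarm = False.
Set light = True.
  then (!idle || !light) forces idle = False.
  then (alarm || door || idle || !net) forces door = True.
Set pump = False.
Set fog = True.
All clauses satisfied.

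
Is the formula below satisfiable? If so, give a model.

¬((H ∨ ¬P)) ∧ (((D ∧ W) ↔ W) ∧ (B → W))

B = True; H = False; D = True; W = True; P = True

  ¬((H ∨ ¬P)) = True
    H ∨ ¬P = False
      ¬P = False
  ((D ∧ W) ↔ W) ∧ (B → W) = True
    (D ∧ W) ↔ W = True
      D ∧ W = True
    B → W = True
Both conjuncts True, so the formula holds.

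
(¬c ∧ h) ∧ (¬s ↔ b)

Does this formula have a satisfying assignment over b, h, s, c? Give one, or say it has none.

b: True, h: True, s: False, c: False

  ¬c ∧ h = True
    ¬c = True
  ¬s ↔ b = True
    ¬s = True
Both conjuncts True, so the formula holds.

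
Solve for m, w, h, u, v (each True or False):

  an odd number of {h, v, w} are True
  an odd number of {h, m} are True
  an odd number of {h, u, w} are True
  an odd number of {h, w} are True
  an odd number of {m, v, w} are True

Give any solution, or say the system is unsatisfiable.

Unsatisfiable

Adding constraints 1, 2, 5 mod 2: every variable appears an even number of times on the left, so the left side is 0.
But the right sides sum to 1 (mod 2). 0 ≠ 1 — the system is inconsistent.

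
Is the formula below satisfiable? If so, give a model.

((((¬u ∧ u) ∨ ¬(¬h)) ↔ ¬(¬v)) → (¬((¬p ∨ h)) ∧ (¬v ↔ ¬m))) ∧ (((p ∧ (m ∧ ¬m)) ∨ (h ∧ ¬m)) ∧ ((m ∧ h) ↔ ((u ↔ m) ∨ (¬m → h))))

The formula is unsatisfiable.

Case m = True: the conjunct (p ∧ (m ∧ ¬m)) ∨ (h ∧ ¬m) becomes (p ∧ False) ∨ (h ∧ False) = False.
Case m = False: the formula simplifies to ((((¬u ∧ u) ∨ ¬(¬h)) ↔ ¬(¬v)) → (¬((¬p ∨ h)) ∧ ¬v)) ∧ (h ∧ ¬((¬u ∨ h))).
  h = True: the conjunct ¬((¬u ∨ h)) becomes ¬((¬u ∨ True)) = False.
  h = False: the conjunct h is False.
Both cases fail — unsatisfiable.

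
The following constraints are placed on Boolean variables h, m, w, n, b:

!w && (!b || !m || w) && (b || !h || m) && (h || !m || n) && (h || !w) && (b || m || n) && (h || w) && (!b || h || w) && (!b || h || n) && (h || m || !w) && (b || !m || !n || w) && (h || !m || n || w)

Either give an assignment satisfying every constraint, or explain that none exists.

Unit clause (!w) forces w = False.
In (h || w) only h is left, so h = True.
Set m = False.
  then (b || !h || m) forces b = True.
Set n = True.
All clauses satisfied.

h = True, m = False, w = False, n = True, b = True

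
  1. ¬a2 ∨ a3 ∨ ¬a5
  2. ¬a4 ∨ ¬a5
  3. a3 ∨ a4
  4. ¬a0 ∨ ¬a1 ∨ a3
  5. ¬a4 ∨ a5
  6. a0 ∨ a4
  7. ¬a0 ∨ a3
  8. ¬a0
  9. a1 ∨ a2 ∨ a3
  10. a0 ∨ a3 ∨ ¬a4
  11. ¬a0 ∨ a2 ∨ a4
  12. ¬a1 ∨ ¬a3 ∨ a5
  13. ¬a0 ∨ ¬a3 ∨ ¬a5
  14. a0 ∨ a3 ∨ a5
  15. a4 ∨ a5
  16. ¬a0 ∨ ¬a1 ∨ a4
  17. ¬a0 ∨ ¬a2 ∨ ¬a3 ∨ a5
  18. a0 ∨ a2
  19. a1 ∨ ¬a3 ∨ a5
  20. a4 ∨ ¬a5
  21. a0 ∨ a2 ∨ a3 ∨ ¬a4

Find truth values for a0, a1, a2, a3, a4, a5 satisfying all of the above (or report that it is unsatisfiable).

Case a0 = True:
  Clause (¬a0) is falsified — contradiction.
Case a0 = False:
  (a0 ∨ a4) forces a4 = True.
  (¬a4 ∨ ¬a5) forces a5 = False.
  Clause (¬a4 ∨ a5) is falsified — contradiction.
Both cases fail, so the formula is unsatisfiable.

Unsatisfiable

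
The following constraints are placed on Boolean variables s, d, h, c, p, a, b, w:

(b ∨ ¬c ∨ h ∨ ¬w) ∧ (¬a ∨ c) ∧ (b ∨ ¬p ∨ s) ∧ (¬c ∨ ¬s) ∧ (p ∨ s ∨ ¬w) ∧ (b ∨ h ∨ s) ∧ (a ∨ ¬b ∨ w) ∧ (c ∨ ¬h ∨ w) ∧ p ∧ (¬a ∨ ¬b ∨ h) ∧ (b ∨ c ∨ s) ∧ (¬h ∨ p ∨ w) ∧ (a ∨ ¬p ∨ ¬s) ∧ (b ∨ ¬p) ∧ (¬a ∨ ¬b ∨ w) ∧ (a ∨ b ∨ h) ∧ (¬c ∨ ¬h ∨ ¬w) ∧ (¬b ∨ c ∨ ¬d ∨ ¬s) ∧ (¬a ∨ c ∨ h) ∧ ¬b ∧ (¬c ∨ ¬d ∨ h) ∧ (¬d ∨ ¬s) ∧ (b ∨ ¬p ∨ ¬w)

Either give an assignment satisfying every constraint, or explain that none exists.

Case p = True:
  (b ∨ ¬p) forces b = True.
  Clause (¬b) is falsified — contradiction.
Case p = False:
  Clause (p) is falsified — contradiction.
Both cases fail, so the formula is unsatisfiable.

The formula is unsatisfiable.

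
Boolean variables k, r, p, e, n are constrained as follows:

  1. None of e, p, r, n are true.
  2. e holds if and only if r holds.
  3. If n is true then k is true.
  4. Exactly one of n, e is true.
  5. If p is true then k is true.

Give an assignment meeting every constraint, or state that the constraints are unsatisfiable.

UNSATISFIABLE

Case n = True:
  Constraint (1) is violated (n=T) — contradiction.
Case n = False:
  (1) forces e = False.
  Constraint (4) is violated (n=F, e=F) — contradiction.
Both cases fail — unsatisfiable.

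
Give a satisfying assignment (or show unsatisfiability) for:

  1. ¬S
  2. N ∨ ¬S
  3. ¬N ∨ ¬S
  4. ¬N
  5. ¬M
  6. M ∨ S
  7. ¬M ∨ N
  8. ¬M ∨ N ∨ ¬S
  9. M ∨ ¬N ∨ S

Case M = True:
  Clause (¬M) is falsified — contradiction.
Case M = False:
  (¬S) forces S = False.
  Clause (M ∨ S) is falsified — contradiction.
Both cases fail, so the formula is unsatisfiable.

UNSATISFIABLE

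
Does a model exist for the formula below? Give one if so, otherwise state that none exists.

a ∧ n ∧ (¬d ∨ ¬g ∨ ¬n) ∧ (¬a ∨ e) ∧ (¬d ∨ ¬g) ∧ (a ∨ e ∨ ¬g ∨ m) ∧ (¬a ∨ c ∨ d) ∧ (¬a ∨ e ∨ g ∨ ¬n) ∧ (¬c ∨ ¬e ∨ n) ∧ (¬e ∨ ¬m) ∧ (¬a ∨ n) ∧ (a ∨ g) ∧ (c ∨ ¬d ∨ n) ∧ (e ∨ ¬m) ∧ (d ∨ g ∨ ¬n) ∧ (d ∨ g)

n: True, d: True, e: True, g: False, m: False, c: False, a: True

Unit clause (a) forces a = True.
Unit clause (n) forces n = True.
In (¬a ∨ e) only e is left, so e = True.
In (¬e ∨ ¬m) only ¬m is left, so m = False.
Set d = True.
  then (¬d ∨ ¬g ∨ ¬n) forces g = False.
Set c = False.
All clauses satisfied.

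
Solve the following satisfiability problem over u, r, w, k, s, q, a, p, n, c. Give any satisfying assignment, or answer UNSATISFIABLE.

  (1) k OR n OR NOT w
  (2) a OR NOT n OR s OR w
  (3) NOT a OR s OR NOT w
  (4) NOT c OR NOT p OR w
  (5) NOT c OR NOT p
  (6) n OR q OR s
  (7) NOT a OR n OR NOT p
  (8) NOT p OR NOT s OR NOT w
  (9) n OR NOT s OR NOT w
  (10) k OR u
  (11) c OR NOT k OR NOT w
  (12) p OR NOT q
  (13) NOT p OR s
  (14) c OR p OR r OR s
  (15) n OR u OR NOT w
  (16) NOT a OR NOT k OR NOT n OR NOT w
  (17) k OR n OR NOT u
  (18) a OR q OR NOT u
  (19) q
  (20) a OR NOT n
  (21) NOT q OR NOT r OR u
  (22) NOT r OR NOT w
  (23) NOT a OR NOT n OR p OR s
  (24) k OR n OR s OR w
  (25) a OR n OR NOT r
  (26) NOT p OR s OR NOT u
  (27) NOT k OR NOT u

u = False, r = False, w = False, k = True, s = True, q = True, a = True, p = True, n = True, c = False

Unit clause (q) forces q = True.
In (p OR NOT q) only p is left, so p = True.
In (NOT p OR s) only s is left, so s = True.
In (NOT c OR NOT p) only NOT c is left, so c = False.
In (NOT p OR NOT s OR NOT w) only NOT w is left, so w = False.
Set u = False.
  then (k OR u) forces k = True.
  then (NOT q OR NOT r OR u) forces r = False.
Set a = True.
  then (NOT a OR n OR NOT p) forces n = True.
All clauses satisfied.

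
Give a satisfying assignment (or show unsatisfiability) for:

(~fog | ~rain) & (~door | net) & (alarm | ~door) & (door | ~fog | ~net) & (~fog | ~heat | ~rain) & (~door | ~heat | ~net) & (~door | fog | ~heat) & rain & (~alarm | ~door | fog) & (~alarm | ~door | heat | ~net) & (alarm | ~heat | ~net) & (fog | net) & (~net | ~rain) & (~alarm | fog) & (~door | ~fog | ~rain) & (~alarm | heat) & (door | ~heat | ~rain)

Case rain = True:
  (~fog | ~rain) forces fog = False.
  (fog | net) forces net = True.
  Clause (~net | ~rain) is falsified — contradiction.
Case rain = False:
  Clause (rain) is falsified — contradiction.
Both cases fail, so the formula is unsatisfiable.

Unsatisfiable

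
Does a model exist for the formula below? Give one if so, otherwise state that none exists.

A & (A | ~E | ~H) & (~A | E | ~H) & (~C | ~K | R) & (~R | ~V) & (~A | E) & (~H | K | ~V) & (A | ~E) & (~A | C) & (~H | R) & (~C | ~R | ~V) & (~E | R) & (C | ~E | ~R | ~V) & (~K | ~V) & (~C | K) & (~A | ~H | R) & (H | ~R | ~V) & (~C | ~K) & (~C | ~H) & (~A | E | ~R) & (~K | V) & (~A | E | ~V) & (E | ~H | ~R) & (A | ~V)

No satisfying assignment exists.

Case A = True:
  (~A | E) forces E = True.
  (~A | C) forces C = True.
  (~E | R) forces R = True.
  (~R | ~V) forces V = False.
  (~C | K) forces K = True.
  Clause (~C | ~K) is falsified — contradiction.
Case A = False:
  Clause (A) is falsified — contradiction.
Both cases fail, so the formula is unsatisfiable.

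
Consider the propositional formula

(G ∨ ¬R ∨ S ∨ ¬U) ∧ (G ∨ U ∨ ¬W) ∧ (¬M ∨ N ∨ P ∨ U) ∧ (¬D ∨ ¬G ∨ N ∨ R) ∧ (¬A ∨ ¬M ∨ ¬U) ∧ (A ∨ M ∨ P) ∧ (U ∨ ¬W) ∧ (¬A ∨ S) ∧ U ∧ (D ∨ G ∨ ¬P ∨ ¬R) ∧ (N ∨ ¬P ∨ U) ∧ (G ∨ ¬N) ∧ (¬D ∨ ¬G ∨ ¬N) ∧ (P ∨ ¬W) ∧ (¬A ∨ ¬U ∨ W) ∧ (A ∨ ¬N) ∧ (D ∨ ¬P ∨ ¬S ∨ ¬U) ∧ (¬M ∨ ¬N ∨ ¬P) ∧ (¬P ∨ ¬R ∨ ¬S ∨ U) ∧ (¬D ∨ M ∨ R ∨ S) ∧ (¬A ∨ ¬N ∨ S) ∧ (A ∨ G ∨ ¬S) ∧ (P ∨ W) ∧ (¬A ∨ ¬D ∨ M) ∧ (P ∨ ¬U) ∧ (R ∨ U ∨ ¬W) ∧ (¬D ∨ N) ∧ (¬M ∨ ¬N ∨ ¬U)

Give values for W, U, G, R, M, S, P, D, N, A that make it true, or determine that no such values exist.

Unit clause (U) forces U = True.
In (P ∨ ¬U) only P is left, so P = True.
Set W = False.
  then (¬A ∨ ¬U ∨ W) forces A = False.
  then (A ∨ ¬N) forces N = False.
  then (¬D ∨ N) forces D = False.
  then (D ∨ ¬P ∨ ¬S ∨ ¬U) forces S = False.
Set G = True.
Set R = True.
Set M = False.
All clauses satisfied.

W=F, U=T, G=T, R=T, M=F, S=F, P=T, D=F, N=F, A=F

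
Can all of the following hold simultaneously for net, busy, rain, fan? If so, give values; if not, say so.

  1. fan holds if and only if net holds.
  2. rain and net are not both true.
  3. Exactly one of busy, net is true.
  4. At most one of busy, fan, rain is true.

net = False, busy = True, rain = False, fan = False

  (1) fan=F, net=F — same ✓
  (2) rain=F, net=F — not both ✓
  (3) {busy, net}: 1 true — exactly one ✓
  (4) {busy, fan, rain}: 1 true — at most one ✓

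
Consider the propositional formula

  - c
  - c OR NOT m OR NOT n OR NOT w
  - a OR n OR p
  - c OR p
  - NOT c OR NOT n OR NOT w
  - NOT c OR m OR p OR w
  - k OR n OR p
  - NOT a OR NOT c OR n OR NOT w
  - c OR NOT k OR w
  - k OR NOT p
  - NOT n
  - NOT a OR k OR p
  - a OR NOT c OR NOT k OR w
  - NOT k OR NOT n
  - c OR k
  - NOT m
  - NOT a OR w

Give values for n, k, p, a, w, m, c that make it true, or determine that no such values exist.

Unit clause (c) forces c = True.
Unit clause (NOT n) forces n = False.
Unit clause (NOT m) forces m = False.
Try k = False:
  (k OR n OR p) forces p = True.
  clause (k OR NOT p) is falsified — backtrack.
So k = True.
Try p = False:
  (a OR n OR p) forces a = True.
  (NOT c OR m OR p OR w) forces w = True.
  clause (NOT a OR NOT c OR n OR NOT w) is falsified — backtrack.
So p = True.
Try a = True:
  (NOT a OR NOT c OR n OR NOT w) forces w = False.
  clause (NOT a OR w) is falsified — backtrack.
So a = False.
  then (a OR NOT c OR NOT k OR w) forces w = True.
All clauses satisfied.

n = False, k = True, p = True, a = False, w = True, m = False, c = True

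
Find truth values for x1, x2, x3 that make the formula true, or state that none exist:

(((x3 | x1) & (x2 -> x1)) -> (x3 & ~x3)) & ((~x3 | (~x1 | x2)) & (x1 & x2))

Unsatisfiable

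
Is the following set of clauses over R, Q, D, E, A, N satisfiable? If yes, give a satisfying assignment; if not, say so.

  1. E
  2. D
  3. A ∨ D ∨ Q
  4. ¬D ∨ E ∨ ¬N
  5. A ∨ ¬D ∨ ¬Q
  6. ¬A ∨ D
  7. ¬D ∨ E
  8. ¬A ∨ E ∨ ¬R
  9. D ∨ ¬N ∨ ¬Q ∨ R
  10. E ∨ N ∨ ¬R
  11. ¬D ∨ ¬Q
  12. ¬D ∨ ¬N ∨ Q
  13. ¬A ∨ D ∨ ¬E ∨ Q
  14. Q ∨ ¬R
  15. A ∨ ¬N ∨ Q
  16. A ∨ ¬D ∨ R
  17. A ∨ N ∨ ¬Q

Unit clause (E) forces E = True.
Unit clause (D) forces D = True.
In (¬D ∨ ¬Q) only ¬Q is left, so Q = False.
In (¬D ∨ ¬N ∨ Q) only ¬N is left, so N = False.
In (Q ∨ ¬R) only ¬R is left, so R = False.
In (A ∨ ¬D ∨ R) only A is left, so A = True.
All clauses satisfied.

R=F, Q=F, D=T, E=T, A=T, N=F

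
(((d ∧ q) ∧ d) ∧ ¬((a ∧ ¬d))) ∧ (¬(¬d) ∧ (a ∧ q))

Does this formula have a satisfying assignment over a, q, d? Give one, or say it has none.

a = True, q = True, d = True

  ((d ∧ q) ∧ d) ∧ ¬((a ∧ ¬d)) = True
    (d ∧ q) ∧ d = True
      d ∧ q = True
    ¬((a ∧ ¬d)) = True
      a ∧ ¬d = False
        ¬d = False
  ¬(¬d) ∧ (a ∧ q) = True
    ¬(¬d) = True
      ¬d = False
    a ∧ q = True
Both conjuncts True, so the formula holds.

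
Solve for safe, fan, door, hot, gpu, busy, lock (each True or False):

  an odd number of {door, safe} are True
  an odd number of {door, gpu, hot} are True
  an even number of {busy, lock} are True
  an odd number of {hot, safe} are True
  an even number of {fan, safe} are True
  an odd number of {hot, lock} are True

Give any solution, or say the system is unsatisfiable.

safe: False, fan: False, door: True, hot: True, gpu: True, busy: False, lock: False

{door, safe}: 1 true → odd ✓
{door, gpu, hot}: 3 true → odd ✓
{busy, lock}: 0 true → even ✓
{hot, safe}: 1 true → odd ✓
{fan, safe}: 0 true → even ✓
{hot, lock}: 1 true → odd ✓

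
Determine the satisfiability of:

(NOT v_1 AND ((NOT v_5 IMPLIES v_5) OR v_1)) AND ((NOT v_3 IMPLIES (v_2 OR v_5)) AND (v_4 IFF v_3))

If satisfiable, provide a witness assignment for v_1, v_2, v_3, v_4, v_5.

v_1 = False; v_2 = True; v_3 = True; v_4 = True; v_5 = True

  NOT v_1 AND ((NOT v_5 IMPLIES v_5) OR v_1) = True
    NOT v_1 = True
    (NOT v_5 IMPLIES v_5) OR v_1 = True
      NOT v_5 IMPLIES v_5 = True
        NOT v_5 = False
  (NOT v_3 IMPLIES (v_2 OR v_5)) AND (v_4 IFF v_3) = True
    NOT v_3 IMPLIES (v_2 OR v_5) = True
      NOT v_3 = False
      v_2 OR v_5 = True
    v_4 IFF v_3 = True
Both conjuncts True, so the formula holds.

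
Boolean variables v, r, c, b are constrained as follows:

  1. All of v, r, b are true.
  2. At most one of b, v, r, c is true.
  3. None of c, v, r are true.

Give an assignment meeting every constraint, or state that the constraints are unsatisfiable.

Unsatisfiable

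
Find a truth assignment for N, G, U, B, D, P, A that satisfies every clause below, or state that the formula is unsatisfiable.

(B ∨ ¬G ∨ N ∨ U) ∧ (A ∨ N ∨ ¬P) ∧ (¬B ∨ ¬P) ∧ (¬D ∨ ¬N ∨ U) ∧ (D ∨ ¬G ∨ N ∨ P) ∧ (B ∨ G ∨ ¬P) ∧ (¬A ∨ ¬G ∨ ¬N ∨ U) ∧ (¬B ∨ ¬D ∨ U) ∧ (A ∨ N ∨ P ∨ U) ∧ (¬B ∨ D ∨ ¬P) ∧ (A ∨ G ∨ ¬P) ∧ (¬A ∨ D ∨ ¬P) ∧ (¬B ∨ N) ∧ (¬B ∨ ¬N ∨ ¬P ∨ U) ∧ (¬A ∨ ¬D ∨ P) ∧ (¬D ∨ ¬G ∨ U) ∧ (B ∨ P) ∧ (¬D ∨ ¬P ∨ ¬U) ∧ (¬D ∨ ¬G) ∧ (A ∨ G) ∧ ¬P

N=T, G=F, U=T, B=T, D=F, P=F, A=T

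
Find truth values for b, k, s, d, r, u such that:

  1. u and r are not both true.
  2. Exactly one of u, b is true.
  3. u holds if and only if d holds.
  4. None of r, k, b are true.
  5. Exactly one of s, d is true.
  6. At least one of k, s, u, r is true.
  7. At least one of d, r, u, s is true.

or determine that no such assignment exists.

b: False, k: False, s: False, d: True, r: False, u: True

  (1) u=T, r=F — not both ✓
  (2) {u, b}: 1 true — exactly one ✓
  (3) u=T, d=T — same ✓
  (4) {r, k, b}: 0 true — none ✓
  (5) {s, d}: 1 true — exactly one ✓
  (6) {k, s, u, r}: 1 true — at least one ✓
  (7) {d, r, u, s}: 2 true — at least one ✓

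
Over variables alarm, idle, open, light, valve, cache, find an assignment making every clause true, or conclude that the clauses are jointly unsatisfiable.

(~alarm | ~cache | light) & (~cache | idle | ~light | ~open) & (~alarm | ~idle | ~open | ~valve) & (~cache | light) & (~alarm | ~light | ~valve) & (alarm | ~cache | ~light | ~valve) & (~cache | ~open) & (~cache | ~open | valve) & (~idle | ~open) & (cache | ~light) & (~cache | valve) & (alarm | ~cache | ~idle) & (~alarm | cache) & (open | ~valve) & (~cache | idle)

alarm=F; idle=F; open=F; light=F; valve=F; cache=F

Try alarm = True:
  (~alarm | cache) forces cache = True.
  (~alarm | ~cache | light) forces light = True.
  (~alarm | ~light | ~valve) forces valve = False.
  clause (~cache | valve) is falsified — backtrack.
So alarm = False.
Set idle = False.
  then (~cache | idle) forces cache = False.
  then (cache | ~light) forces light = False.
Set open = False.
  then (open | ~valve) forces valve = False.
All clauses satisfied.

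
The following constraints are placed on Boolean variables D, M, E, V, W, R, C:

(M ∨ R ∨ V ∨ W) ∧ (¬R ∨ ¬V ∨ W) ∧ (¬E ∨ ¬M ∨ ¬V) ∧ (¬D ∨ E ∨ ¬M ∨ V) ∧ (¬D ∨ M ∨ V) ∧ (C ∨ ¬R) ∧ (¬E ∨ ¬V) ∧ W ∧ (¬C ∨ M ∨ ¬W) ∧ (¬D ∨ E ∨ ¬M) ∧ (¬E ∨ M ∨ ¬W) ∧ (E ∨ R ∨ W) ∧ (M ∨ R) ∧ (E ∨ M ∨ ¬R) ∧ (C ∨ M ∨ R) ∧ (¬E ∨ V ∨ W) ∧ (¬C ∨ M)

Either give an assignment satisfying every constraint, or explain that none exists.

Unit clause (W) forces W = True.
Set D = False.
Try M = False:
  (¬C ∨ M ∨ ¬W) forces C = False.
  (C ∨ ¬R) forces R = False.
  clause (M ∨ R) is falsified — backtrack.
So M = True.
Set E = False.
Set V = True.
Set R = True.
  then (C ∨ ¬R) forces C = True.
All clauses satisfied.

D: False; M: True; E: False; V: True; W: True; R: True; C: True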